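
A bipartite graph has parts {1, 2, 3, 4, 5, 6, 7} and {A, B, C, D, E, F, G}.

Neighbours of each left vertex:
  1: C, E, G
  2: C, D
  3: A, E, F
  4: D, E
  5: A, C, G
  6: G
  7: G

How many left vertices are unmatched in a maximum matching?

1

A valid assignment of size 6: 1-E, 2-C, 3-F, 4-D, 5-A, 6-G.
The set {6, 7} has only 1 neighbour ({G}), so by Hall's theorem at most 6 of the 7 left vertices can be matched.
That matches 6 of the 7, leaving 1 unmatched; no matching can do better.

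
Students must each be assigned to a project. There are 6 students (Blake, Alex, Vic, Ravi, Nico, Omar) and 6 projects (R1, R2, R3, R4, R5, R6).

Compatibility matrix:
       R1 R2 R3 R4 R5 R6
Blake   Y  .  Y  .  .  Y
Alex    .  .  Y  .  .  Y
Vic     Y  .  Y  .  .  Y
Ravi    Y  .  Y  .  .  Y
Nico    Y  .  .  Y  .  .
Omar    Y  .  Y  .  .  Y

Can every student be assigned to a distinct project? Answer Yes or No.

No

The set {Blake, Alex, Vic, Ravi, Omar} has only 3 neighbours ({R1, R3, R6}), so by Hall's theorem at most 4 of the 6 students can be matched.
Hence no matching covers every student.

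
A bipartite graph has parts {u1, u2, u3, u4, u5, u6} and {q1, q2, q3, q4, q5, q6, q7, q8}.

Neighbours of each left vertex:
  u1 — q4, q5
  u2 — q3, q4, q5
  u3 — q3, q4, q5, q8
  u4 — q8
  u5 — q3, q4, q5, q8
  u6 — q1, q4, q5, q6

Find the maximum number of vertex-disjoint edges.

5

One maximum matching: u1–q5, u2–q3, u3–q4, u4–q8, u6–q6.
The set {u1, u2, u3, u4, u5} has only 4 neighbours ({q3, q4, q5, q8}), so by Hall's theorem at most 5 of the 6 left vertices can be matched.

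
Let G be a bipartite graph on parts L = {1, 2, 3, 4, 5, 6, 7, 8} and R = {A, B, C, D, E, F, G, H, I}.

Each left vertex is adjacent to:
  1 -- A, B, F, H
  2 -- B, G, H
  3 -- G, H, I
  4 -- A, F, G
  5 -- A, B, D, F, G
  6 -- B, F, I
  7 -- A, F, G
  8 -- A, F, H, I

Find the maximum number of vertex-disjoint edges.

A valid assignment of size 7: 1→A, 2→B, 3→H, 4→G, 5→D, 6→I, 7→F.
The set {1, 2, 3, 4, 6, 7, 8} has only 6 neighbours ({A, B, F, G, H, I}), so by Hall's theorem at most 7 of the 8 left vertices can be matched.

7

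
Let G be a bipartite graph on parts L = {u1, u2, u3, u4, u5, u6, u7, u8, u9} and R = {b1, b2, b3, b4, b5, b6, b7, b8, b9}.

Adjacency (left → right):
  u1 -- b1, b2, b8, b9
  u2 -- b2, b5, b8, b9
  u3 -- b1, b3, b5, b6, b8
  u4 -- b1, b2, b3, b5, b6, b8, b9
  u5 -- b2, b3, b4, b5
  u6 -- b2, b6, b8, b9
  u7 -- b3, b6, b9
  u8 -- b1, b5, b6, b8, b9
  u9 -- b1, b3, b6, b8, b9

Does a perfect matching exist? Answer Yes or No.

No

The set {u1, u2, u3, u4, u6, u7, u8, u9} has only 7 neighbours ({b1, b2, b3, b5, b6, b8, b9}), so by Hall's theorem at most 8 of the 9 left vertices can be matched.
Hence no matching covers every left vertex.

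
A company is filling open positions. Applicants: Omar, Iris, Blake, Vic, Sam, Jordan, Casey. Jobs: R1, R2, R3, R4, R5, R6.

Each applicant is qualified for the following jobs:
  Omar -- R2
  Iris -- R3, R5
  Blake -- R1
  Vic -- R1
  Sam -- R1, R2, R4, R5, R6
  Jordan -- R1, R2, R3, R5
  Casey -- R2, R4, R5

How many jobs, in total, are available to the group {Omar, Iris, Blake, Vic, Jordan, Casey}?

The union of neighbours of {Omar, Iris, Blake, Vic, Jordan, Casey} is {R1, R2, R3, R4, R5}, which has 5 elements.
Since |N(S)| = 5 < |S| = 6, Hall's condition fails for this subset.

5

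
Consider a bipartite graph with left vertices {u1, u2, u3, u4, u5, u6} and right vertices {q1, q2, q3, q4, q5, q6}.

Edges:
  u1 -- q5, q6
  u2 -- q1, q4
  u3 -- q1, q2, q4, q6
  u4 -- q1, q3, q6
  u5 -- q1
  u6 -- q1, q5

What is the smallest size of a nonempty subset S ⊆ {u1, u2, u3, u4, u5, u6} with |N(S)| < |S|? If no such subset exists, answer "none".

none

A matching saturating every left vertex exists, for instance u1→q6, u2→q4, u3→q2, u4→q3, u5→q1, u6→q5.
By Hall's marriage theorem, this means |N(S)| ≥ |S| for every subset S, so no violating subset exists.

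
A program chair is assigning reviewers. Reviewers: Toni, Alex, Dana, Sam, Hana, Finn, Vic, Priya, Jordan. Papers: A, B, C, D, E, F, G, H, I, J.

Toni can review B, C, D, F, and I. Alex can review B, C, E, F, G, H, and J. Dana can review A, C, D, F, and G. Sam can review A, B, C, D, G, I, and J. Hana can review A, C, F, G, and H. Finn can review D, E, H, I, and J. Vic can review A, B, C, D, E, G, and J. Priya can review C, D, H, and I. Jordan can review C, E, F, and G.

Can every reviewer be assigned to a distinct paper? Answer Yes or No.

Yes

A valid assignment of size 9: Toni→F, Alex→H, Dana→D, Sam→B, Hana→A, Finn→J, Vic→G, Priya→C, Jordan→E.
All 9 reviewers are covered.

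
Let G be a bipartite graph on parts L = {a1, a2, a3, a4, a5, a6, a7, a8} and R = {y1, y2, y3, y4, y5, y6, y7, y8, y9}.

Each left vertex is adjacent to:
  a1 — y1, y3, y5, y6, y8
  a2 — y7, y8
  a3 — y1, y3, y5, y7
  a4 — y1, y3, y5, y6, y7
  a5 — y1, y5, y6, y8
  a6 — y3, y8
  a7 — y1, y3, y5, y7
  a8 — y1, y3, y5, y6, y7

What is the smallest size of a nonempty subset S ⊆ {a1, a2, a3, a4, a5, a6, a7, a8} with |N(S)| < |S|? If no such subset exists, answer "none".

Take S = {a1, a2, a3, a4, a5, a6, a7}. Its neighbourhood is {y1, y3, y5, y6, y7, y8}, so |N(S)| = 6 < |S| = 7.
Every subset of size less than 7 has at least as many neighbours as members, so 7 is the minimum.

7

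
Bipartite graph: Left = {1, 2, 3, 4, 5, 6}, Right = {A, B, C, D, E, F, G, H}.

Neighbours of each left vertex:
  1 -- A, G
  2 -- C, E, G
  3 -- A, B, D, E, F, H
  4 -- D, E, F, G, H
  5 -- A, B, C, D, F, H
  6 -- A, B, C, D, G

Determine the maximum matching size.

6

A valid assignment of size 6: 1→A, 2→C, 3→E, 4→F, 5→H, 6→G.
This saturates every left vertex, so 6 is the maximum.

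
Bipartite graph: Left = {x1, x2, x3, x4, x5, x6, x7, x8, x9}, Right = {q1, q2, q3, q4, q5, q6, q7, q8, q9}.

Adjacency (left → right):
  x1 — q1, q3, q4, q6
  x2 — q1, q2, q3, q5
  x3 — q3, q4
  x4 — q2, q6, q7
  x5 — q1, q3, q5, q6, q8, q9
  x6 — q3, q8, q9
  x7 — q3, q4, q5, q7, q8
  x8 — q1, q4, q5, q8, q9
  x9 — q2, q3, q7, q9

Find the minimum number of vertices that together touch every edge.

A maximum matching has 9 edges (e.g. x1–q6, x2–q5, x3–q3, x4–q7, x5–q9, x6–q8, x7–q4, x8–q1, x9–q2).
By König's theorem the minimum vertex cover has the same size. One such cover is {x1, x2, x3, x4, x5, x6, x7, x8, x9}.

9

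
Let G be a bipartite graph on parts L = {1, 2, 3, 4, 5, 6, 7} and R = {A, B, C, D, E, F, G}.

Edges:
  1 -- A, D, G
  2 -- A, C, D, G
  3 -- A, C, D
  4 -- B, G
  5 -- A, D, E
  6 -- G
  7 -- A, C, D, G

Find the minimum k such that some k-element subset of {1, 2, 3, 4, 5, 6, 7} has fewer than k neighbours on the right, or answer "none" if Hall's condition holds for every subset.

5

Take S = {1, 2, 3, 6, 7}. Its neighbourhood is {A, C, D, G}, so |N(S)| = 4 < |S| = 5.
Every subset of size less than 5 has at least as many neighbours as members, so 5 is the minimum.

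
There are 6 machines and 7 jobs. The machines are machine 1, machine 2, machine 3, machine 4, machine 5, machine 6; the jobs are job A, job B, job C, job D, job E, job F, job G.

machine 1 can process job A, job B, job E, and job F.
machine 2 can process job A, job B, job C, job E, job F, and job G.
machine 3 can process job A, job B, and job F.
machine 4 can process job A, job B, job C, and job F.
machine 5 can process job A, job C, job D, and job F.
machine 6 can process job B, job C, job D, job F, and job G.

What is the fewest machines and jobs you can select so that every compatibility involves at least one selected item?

{machine 1, machine 2, machine 3, machine 4, machine 5, machine 6} is a vertex cover of size 6: every edge has an endpoint in this set.
No smaller cover exists because machine 1–job E, machine 2–job G, machine 3–job B, machine 4–job A, machine 5–job D, machine 6–job F is a matching of size 6, and a cover must include an endpoint of each of these disjoint edges (König's theorem).

6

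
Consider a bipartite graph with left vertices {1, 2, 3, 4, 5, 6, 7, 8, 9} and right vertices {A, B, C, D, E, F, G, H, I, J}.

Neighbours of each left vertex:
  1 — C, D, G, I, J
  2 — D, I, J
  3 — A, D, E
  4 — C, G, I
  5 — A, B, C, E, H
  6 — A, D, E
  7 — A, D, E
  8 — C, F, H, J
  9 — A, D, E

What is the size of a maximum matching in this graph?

One maximum matching: 1-G, 2-J, 3-A, 4-C, 5-B, 6-D, 7-E, 8-H.
The set {3, 6, 7, 9} has only 3 neighbours ({A, D, E}), so by Hall's theorem at most 8 of the 9 left vertices can be matched.

8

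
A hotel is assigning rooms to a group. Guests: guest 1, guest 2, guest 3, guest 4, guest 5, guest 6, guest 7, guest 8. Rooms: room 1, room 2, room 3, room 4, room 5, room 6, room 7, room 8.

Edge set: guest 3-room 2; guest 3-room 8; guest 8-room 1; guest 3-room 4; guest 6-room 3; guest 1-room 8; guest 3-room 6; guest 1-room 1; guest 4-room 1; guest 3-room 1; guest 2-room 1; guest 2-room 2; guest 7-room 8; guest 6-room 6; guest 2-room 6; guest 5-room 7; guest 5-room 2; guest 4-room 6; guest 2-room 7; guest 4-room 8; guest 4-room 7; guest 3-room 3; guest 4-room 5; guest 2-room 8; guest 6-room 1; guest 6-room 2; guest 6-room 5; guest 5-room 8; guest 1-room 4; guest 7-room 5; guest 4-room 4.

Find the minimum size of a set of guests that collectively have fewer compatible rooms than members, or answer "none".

none

A matching saturating every guest exists, for instance guest 1→room 8, guest 2→room 6, guest 3→room 3, guest 4→room 4, guest 5→room 7, guest 6→room 2, guest 7→room 5, guest 8→room 1.
By Hall's marriage theorem, this means |N(S)| ≥ |S| for every subset S, so no violating subset exists.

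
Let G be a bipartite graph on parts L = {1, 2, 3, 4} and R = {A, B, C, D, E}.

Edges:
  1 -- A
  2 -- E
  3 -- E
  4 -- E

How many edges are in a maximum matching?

2

For example, pair 1–A, 2–E.
The set {2, 3, 4} has only 1 neighbour ({E}), so by Hall's theorem at most 2 of the 4 left vertices can be matched.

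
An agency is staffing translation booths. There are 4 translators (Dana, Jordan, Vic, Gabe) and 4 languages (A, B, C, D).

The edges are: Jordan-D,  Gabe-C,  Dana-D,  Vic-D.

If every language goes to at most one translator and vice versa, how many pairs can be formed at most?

One maximum matching: Dana-D, Gabe-C.
The set {Dana, Jordan, Vic} has only 1 neighbour ({D}), so by Hall's theorem at most 2 of the 4 translators can be matched.

2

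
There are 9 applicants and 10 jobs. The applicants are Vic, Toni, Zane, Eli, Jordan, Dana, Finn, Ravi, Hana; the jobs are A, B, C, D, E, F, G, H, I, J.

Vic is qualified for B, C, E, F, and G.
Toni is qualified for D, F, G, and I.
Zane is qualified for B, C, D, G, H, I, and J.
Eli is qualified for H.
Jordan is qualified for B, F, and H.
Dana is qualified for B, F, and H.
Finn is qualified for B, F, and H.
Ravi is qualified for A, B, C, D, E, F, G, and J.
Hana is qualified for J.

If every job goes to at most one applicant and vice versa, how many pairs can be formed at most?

For example, pair Vic→E, Toni→I, Zane→D, Eli→H, Jordan→F, Dana→B, Ravi→G, Hana→J.
The set {Eli, Jordan, Dana, Finn} has only 3 neighbours ({B, F, H}), so by Hall's theorem at most 8 of the 9 applicants can be matched.

8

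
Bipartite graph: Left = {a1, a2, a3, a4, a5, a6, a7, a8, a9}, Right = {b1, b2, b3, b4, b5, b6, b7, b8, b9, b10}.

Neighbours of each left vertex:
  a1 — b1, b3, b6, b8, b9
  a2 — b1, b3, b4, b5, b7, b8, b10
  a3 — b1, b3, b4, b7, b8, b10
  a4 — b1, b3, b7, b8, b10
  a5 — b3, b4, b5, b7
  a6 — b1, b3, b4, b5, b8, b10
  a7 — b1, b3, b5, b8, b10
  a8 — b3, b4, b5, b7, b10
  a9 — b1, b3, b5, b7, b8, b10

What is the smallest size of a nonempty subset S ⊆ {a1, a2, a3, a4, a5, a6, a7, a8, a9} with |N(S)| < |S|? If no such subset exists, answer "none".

8

Take S = {a2, a3, a4, a5, a6, a7, a8, a9}. Its neighbourhood is {b1, b3, b4, b5, b7, b8, b10}, so |N(S)| = 7 < |S| = 8.
Every subset of size less than 8 has at least as many neighbours as members, so 8 is the minimum.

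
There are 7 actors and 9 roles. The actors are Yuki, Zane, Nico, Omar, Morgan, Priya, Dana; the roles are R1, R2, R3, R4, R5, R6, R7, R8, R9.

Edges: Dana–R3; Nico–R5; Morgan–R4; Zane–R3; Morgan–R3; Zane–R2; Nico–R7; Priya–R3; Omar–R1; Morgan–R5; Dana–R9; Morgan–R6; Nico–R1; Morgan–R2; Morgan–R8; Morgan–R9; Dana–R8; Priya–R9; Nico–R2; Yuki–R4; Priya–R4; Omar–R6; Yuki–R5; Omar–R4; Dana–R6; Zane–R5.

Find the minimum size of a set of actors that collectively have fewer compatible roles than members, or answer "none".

A matching saturating every actor exists, for instance Yuki→R5, Zane→R3, Nico→R7, Omar→R6, Morgan→R9, Priya→R4, Dana→R8.
By Hall's marriage theorem, this means |N(S)| ≥ |S| for every subset S, so no violating subset exists.

none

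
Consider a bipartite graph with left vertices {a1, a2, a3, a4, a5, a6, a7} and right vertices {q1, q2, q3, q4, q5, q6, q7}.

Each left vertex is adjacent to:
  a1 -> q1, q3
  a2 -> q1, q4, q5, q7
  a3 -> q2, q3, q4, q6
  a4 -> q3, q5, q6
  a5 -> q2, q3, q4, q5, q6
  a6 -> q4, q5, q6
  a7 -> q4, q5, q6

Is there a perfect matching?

One maximum matching: a1-q1, a2-q7, a3-q2, a4-q3, a5-q4, a6-q5, a7-q6.
Every left vertex is matched, so this is a perfect matching.

Yes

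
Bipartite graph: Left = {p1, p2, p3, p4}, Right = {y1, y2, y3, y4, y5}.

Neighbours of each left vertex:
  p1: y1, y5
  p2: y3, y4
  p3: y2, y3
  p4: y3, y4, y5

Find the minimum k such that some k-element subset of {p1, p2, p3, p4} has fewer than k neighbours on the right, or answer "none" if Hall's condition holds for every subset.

none

A matching saturating every left vertex exists, for instance p1→y1, p2→y4, p3→y2, p4→y3.
By Hall's marriage theorem, this means |N(S)| ≥ |S| for every subset S, so no violating subset exists.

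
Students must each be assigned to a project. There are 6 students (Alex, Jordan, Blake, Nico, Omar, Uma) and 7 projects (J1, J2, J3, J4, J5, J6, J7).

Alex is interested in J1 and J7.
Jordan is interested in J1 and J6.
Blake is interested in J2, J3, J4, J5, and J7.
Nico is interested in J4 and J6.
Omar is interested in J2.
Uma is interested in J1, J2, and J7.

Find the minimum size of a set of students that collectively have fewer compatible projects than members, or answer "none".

none

A matching saturating every student exists, for instance Alex→J1, Jordan→J6, Blake→J3, Nico→J4, Omar→J2, Uma→J7.
By Hall's marriage theorem, this means |N(S)| ≥ |S| for every subset S, so no violating subset exists.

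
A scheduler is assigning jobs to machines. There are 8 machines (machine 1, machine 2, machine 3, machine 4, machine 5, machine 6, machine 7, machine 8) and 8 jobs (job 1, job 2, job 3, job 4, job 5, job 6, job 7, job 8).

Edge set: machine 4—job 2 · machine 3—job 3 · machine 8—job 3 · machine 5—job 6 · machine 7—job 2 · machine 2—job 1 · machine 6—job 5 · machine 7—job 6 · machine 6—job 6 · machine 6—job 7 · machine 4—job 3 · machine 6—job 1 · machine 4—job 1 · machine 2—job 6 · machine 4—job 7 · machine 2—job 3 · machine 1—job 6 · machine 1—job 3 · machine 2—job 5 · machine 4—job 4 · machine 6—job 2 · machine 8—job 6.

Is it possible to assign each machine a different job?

No

The set {machine 1, machine 3, machine 5, machine 8} has only 2 neighbours ({job 3, job 6}), so by Hall's theorem at most 6 of the 8 machines can be matched.
Hence no matching covers every machine.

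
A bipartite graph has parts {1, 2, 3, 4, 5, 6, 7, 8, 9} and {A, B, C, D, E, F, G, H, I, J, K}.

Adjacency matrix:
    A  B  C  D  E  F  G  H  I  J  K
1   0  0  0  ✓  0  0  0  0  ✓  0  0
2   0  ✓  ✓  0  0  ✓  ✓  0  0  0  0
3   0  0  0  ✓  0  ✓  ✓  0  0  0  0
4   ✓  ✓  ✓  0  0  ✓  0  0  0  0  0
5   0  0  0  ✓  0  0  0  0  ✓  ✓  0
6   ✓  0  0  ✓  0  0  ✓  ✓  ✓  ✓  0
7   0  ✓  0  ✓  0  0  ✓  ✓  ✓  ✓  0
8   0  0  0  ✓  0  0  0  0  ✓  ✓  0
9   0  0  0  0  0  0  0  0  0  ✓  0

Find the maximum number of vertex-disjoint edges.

One maximum matching: 1–I, 2–B, 3–F, 4–C, 5–D, 6–A, 7–G, 8–J.
The set {1, 5, 8, 9} has only 3 neighbours ({D, I, J}), so by Hall's theorem at most 8 of the 9 left vertices can be matched.

8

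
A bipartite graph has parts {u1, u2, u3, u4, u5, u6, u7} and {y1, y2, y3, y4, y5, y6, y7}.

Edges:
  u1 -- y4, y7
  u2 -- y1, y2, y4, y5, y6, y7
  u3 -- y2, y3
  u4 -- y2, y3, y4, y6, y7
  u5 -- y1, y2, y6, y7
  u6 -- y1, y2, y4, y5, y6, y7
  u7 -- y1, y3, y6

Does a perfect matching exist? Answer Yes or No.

One maximum matching: u1–y4, u2–y6, u3–y2, u4–y7, u5–y1, u6–y5, u7–y3.
All 7 left vertices are covered.

Yes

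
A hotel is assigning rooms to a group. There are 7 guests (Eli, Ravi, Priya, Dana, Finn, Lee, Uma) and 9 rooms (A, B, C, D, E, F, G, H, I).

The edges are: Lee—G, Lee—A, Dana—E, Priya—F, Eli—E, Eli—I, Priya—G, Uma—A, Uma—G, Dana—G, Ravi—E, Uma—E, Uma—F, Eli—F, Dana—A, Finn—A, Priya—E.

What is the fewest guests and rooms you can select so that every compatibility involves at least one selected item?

5

The 5 edges Eli–I, Ravi–E, Priya–F, Dana–G, Finn–A form a matching, so any vertex cover needs at least 5 vertices (one per matched edge).
Conversely {Eli, A, E, F, G} meets every edge and has exactly 5 vertices, so 5 is optimal.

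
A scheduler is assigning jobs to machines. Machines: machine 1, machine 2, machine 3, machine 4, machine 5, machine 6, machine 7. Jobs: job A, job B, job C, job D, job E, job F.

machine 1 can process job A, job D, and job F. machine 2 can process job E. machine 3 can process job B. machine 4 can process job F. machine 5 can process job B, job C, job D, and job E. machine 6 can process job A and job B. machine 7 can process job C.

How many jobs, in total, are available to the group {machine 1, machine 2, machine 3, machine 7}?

6

The union of neighbours of {machine 1, machine 2, machine 3, machine 7} is {job A, job B, job C, job D, job E, job F}, which has 6 elements.
Since |N(S)| = 6 ≥ |S| = 4, Hall's condition holds for this subset.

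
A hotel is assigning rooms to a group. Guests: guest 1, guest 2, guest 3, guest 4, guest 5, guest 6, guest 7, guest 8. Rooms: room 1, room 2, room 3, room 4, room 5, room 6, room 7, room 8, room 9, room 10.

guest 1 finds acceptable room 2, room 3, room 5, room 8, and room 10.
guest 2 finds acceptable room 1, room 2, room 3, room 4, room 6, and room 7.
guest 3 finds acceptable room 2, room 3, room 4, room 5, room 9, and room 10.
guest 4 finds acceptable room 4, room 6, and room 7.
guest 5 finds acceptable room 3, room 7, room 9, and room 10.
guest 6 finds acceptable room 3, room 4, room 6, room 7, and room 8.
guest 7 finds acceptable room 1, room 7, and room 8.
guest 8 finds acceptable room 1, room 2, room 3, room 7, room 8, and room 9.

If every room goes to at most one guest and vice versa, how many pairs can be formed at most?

One maximum matching: guest 1→room 5, guest 2→room 2, guest 3→room 4, guest 4→room 7, guest 5→room 9, guest 6→room 3, guest 7→room 1, guest 8→room 8.
This saturates every guest, so 8 is the maximum.

8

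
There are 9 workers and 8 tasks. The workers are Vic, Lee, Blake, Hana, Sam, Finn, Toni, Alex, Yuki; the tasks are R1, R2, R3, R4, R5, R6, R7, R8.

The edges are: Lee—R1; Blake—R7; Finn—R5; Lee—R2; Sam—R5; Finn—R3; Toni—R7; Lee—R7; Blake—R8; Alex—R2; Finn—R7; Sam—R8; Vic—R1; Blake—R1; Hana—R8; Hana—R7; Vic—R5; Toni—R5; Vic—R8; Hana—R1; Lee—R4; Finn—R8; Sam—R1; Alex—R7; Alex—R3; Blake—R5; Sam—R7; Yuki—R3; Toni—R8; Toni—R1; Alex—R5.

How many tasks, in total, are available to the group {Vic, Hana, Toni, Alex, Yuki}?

The union of neighbours of {Vic, Hana, Toni, Alex, Yuki} is {R1, R2, R3, R5, R7, R8}, which has 6 elements.
Since |N(S)| = 6 ≥ |S| = 5, Hall's condition holds for this subset.

6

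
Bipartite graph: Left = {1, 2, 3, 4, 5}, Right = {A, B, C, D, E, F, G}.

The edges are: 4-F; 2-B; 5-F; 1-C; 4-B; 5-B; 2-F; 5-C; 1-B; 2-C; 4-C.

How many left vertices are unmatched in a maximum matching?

A valid assignment of size 3: 1→C, 2→F, 4→B.
The set {1, 2, 3, 4, 5} has only 3 neighbours ({B, C, F}), so by Hall's theorem at most 3 of the 5 left vertices can be matched.
That matches 3 of the 5, leaving 2 unmatched; no matching can do better.

2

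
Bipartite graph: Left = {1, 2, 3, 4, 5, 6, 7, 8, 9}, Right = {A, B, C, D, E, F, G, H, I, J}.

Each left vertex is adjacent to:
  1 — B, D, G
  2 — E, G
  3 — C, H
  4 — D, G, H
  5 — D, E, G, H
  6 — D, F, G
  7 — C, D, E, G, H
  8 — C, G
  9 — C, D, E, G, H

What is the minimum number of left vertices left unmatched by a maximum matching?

For example, pair 1–B, 2–E, 3–C, 4–H, 5–D, 6–F, 7–G.
The set {2, 3, 4, 5, 7, 8, 9} has only 5 neighbours ({C, D, E, G, H}), so by Hall's theorem at most 7 of the 9 left vertices can be matched.
That matches 7 of the 9, leaving 2 unmatched; no matching can do better.

2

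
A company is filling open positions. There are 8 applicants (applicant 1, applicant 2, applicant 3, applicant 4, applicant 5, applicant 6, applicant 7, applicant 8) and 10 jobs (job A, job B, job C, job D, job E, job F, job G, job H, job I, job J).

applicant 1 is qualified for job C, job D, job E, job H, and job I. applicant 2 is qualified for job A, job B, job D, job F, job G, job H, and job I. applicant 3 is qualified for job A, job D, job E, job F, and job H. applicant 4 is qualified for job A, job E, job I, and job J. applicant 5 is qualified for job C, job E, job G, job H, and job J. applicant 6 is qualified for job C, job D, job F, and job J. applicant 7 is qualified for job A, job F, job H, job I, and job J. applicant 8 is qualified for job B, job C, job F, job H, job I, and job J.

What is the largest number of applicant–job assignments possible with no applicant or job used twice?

8

One maximum matching: applicant 1-job I, applicant 2-job H, applicant 3-job E, applicant 4-job A, applicant 5-job G, applicant 6-job D, applicant 7-job F, applicant 8-job J.
All 8 applicants are matched, so no larger matching exists.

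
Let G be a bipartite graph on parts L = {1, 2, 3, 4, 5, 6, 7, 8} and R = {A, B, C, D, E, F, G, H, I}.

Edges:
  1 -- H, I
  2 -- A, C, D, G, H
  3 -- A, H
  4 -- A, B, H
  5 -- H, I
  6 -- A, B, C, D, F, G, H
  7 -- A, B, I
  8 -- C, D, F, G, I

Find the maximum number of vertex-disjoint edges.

A valid assignment of size 7: 1-I, 2-D, 3-A, 4-B, 5-H, 6-F, 8-G.
The set {1, 3, 4, 5, 7} has only 4 neighbours ({A, B, H, I}), so by Hall's theorem at most 7 of the 8 left vertices can be matched.

7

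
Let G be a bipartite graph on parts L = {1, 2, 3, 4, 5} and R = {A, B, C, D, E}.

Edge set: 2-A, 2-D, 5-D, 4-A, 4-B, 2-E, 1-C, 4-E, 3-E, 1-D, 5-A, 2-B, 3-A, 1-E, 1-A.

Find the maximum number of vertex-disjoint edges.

5

A valid assignment of size 5: 1→C, 2→E, 3→A, 4→B, 5→D.
This saturates every left vertex, so 5 is the maximum.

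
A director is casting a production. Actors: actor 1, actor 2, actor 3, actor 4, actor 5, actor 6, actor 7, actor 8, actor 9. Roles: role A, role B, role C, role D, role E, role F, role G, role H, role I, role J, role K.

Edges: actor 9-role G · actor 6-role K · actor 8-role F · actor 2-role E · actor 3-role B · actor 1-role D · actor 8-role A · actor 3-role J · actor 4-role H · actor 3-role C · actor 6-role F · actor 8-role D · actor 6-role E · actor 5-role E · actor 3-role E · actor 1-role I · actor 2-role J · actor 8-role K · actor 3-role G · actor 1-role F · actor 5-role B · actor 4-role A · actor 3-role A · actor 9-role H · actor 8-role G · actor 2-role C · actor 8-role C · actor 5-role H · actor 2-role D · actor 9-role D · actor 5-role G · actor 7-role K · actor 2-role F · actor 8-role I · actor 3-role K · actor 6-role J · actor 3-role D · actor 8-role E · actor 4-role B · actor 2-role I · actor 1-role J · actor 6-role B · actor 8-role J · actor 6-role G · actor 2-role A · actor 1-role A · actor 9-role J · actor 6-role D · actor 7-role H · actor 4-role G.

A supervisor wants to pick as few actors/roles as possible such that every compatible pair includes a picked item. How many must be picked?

9

{actor 1, actor 2, actor 3, actor 4, actor 5, actor 6, actor 7, actor 8, actor 9} is a vertex cover of size 9: every edge has an endpoint in this set.
No smaller cover exists because actor 1–role I, actor 2–role F, actor 3–role J, actor 4–role H, actor 5–role E, actor 6–role B, actor 7–role K, actor 8–role C, actor 9–role G is a matching of size 9, and a cover must include an endpoint of each of these disjoint edges (König's theorem).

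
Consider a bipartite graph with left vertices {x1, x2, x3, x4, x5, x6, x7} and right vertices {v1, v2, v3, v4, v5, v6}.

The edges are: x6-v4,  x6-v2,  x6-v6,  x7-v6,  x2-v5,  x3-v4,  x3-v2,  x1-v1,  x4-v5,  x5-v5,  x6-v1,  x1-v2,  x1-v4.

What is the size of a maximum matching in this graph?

5

One maximum matching: x1→v1, x2→v5, x3→v4, x6→v2, x7→v6.
The set {x2, x4, x5} has only 1 neighbour ({v5}), so by Hall's theorem at most 5 of the 7 left vertices can be matched.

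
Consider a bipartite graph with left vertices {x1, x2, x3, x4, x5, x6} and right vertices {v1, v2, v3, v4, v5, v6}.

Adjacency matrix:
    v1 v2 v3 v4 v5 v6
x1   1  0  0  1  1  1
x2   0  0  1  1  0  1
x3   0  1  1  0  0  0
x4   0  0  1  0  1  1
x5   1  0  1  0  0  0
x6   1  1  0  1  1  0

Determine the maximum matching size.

A valid assignment of size 6: x1→v5, x2→v4, x3→v3, x4→v6, x5→v1, x6→v2.
All 6 left vertices are matched, so no larger matching exists.

6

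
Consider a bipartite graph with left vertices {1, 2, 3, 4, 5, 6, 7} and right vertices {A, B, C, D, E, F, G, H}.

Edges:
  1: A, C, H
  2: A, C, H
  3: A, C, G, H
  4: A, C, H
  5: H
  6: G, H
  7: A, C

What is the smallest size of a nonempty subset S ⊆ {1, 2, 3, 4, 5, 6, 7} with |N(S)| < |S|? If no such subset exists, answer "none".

Take S = {1, 2, 4, 5}. Its neighbourhood is {A, C, H}, so |N(S)| = 3 < |S| = 4.
Every subset of size less than 4 has at least as many neighbours as members, so 4 is the minimum.

4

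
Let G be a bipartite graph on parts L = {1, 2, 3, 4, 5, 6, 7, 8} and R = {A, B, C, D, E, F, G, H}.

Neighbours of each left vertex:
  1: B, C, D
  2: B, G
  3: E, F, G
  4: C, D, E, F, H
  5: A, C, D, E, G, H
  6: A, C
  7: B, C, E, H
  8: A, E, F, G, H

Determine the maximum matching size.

For example, pair 1→D, 2→B, 3→F, 4→H, 5→A, 6→C, 7→E, 8→G.
All 8 left vertices are matched, so no larger matching exists.

8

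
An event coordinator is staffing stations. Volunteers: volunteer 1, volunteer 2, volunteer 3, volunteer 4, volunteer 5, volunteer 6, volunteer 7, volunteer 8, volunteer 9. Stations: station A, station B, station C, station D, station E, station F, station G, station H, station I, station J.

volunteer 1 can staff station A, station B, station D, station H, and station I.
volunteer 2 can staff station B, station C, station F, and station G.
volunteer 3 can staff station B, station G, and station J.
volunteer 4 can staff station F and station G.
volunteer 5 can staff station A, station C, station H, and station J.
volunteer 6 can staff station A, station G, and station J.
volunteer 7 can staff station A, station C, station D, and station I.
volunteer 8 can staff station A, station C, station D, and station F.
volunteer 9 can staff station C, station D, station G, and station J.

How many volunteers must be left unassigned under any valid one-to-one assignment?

One maximum matching: volunteer 1→station I, volunteer 2→station B, volunteer 3→station G, volunteer 4→station F, volunteer 5→station H, volunteer 6→station J, volunteer 7→station A, volunteer 8→station C, volunteer 9→station D.
All 9 volunteers are matched, so no larger matching exists.
That matches 9 of the 9, leaving 0 unmatched; no matching can do better.

0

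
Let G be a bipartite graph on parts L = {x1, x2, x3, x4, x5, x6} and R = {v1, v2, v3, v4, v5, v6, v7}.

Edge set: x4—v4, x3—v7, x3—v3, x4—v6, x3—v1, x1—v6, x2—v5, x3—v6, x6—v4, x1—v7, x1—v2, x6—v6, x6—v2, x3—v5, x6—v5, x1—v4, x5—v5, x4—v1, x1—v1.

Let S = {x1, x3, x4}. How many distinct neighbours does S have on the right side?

7

The union of neighbours of {x1, x3, x4} is {v1, v2, v3, v4, v5, v6, v7}, which has 7 elements.
Since |N(S)| = 7 ≥ |S| = 3, Hall's condition holds for this subset.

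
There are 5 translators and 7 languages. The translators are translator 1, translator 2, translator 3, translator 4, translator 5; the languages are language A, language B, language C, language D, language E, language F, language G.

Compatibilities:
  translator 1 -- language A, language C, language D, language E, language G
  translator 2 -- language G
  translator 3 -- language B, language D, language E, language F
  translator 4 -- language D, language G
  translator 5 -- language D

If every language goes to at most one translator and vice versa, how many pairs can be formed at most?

4

For example, pair translator 1-language C, translator 2-language G, translator 3-language F, translator 4-language D.
The set {translator 2, translator 4, translator 5} has only 2 neighbours ({language D, language G}), so by Hall's theorem at most 4 of the 5 translators can be matched.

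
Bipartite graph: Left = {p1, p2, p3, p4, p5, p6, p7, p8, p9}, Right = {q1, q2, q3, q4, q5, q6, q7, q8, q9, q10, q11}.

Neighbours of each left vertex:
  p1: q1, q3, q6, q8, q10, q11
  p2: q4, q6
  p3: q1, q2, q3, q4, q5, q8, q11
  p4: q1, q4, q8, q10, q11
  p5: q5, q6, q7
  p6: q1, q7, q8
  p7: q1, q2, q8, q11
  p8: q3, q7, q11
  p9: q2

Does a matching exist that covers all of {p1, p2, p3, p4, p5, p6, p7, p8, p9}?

Yes

A valid assignment of size 9: p1→q1, p2→q6, p3→q4, p4→q10, p5→q5, p6→q7, p7→q8, p8→q11, p9→q2.
Every left vertex is matched, so this matching saturates all of them.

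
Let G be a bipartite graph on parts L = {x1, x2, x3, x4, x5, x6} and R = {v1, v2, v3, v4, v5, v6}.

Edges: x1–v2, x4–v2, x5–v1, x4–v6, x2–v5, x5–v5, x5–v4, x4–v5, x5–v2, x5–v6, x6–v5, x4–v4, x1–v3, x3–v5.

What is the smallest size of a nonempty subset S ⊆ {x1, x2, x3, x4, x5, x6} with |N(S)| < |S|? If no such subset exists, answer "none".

Take S = {x2, x3}. Its neighbourhood is {v5}, so |N(S)| = 1 < |S| = 2.
No single vertex violates Hall's condition since each has at least one neighbour, so 2 is the minimum.

2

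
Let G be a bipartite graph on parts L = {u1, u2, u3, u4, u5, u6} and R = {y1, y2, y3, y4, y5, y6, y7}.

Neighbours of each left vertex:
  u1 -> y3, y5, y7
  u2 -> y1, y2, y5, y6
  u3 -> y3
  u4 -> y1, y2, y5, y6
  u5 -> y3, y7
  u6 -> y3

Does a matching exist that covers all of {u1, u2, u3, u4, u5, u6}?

No

The set {u3, u6} has only 1 neighbour ({y3}), so by Hall's theorem at most 5 of the 6 left vertices can be matched.
Hence no matching covers every left vertex.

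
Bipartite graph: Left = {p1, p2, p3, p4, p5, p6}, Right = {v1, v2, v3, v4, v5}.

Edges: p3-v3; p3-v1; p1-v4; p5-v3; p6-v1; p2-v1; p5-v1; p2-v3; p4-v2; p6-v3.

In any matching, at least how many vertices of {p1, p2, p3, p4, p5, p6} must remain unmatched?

2

For example, pair p1-v4, p2-v3, p3-v1, p4-v2.
The set {p2, p3, p5, p6} has only 2 neighbours ({v1, v3}), so by Hall's theorem at most 4 of the 6 left vertices can be matched.
That matches 4 of the 6, leaving 2 unmatched; no matching can do better.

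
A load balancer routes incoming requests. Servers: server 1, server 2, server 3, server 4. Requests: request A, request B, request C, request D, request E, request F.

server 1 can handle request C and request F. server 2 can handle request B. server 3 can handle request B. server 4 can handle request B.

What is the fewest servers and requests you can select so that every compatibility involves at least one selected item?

{server 1, request B} is a vertex cover of size 2: every edge has an endpoint in this set.
No smaller cover exists because server 1–request F, server 2–request B is a matching of size 2, and a cover must include an endpoint of each of these disjoint edges (König's theorem).

2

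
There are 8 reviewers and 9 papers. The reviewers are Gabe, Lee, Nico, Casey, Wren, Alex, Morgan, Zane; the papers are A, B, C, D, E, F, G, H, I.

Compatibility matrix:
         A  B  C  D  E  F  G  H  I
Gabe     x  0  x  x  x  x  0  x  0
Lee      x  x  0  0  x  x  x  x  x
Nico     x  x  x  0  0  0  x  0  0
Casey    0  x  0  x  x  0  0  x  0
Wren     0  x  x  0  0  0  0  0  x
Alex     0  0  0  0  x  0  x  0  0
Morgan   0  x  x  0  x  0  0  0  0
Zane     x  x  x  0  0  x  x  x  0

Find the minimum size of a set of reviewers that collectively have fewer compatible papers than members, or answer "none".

A matching saturating every reviewer exists, for instance Gabe→F, Lee→H, Nico→A, Casey→B, Wren→I, Alex→E, Morgan→C, Zane→G.
By Hall's marriage theorem, this means |N(S)| ≥ |S| for every subset S, so no violating subset exists.

none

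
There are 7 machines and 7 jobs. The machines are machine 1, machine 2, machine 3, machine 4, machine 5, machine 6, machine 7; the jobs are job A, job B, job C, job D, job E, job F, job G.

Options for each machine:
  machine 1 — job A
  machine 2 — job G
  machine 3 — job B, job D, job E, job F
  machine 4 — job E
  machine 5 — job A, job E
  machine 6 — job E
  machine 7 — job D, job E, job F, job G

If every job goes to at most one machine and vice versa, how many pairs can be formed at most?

For example, pair machine 1-job A, machine 2-job G, machine 3-job D, machine 4-job E, machine 7-job F.
The set {machine 1, machine 4, machine 5, machine 6} has only 2 neighbours ({job A, job E}), so by Hall's theorem at most 5 of the 7 machines can be matched.

5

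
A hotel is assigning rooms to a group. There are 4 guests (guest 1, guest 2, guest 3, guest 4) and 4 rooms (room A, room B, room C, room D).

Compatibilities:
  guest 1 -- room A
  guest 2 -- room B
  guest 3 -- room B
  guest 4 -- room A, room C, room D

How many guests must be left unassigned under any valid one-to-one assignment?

For example, pair guest 1–room A, guest 2–room B, guest 4–room D.
The set {guest 2, guest 3} has only 1 neighbour ({room B}), so by Hall's theorem at most 3 of the 4 guests can be matched.
That matches 3 of the 4, leaving 1 unmatched; no matching can do better.

1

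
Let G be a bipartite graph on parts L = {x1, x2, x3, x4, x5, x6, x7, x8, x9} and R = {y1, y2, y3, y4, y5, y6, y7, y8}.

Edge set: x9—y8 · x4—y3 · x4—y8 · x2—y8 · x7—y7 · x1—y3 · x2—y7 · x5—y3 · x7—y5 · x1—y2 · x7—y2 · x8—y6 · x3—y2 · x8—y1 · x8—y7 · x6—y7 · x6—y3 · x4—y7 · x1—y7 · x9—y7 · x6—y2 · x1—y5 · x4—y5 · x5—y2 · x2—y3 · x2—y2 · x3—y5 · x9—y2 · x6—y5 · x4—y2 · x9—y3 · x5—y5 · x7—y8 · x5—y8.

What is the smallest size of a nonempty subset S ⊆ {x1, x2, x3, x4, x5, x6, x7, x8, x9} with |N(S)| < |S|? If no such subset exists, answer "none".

Take S = {x1, x2, x3, x4, x5, x6}. Its neighbourhood is {y2, y3, y5, y7, y8}, so |N(S)| = 5 < |S| = 6.
Every subset of size less than 6 has at least as many neighbours as members, so 6 is the minimum.

6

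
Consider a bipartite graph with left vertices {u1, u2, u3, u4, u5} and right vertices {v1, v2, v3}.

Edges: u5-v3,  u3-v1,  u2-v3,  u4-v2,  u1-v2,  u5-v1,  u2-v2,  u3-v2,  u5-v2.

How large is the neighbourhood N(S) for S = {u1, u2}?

The union of neighbours of {u1, u2} is {v2, v3}, which has 2 elements.
Since |N(S)| = 2 ≥ |S| = 2, Hall's condition holds for this subset.

2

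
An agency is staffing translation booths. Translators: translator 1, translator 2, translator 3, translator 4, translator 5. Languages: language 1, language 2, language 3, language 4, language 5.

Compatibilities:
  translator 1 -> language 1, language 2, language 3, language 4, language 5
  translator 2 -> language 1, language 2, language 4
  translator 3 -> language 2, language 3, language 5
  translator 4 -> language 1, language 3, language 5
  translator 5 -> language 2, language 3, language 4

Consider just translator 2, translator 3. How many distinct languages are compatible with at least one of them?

5

The union of neighbours of {translator 2, translator 3} is {language 1, language 2, language 3, language 4, language 5}, which has 5 elements.
Since |N(S)| = 5 ≥ |S| = 2, Hall's condition holds for this subset.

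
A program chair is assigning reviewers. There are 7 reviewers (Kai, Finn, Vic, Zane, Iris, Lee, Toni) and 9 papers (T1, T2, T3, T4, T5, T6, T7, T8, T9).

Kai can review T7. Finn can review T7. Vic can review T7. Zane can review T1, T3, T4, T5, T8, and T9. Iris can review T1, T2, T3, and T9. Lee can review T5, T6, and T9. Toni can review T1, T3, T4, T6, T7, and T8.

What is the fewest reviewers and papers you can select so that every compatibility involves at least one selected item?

5

{Zane, Iris, Lee, Toni, T7} is a vertex cover of size 5: every edge has an endpoint in this set.
No smaller cover exists because Kai–T7, Zane–T5, Iris–T2, Lee–T9, Toni–T4 is a matching of size 5, and a cover must include an endpoint of each of these disjoint edges (König's theorem).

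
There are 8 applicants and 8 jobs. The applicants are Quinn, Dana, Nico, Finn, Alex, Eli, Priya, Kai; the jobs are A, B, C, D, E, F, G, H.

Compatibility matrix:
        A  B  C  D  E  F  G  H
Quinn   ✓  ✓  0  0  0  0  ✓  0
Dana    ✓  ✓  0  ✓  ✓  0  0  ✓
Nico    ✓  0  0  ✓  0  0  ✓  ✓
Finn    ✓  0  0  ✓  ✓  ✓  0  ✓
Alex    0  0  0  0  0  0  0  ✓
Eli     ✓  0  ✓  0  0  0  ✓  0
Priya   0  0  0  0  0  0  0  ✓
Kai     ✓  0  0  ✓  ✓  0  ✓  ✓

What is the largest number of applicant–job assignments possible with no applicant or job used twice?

One maximum matching: Quinn→B, Dana→E, Nico→D, Finn→A, Alex→H, Eli→C, Kai→G.
The set {Alex, Priya} has only 1 neighbour ({H}), so by Hall's theorem at most 7 of the 8 applicants can be matched.

7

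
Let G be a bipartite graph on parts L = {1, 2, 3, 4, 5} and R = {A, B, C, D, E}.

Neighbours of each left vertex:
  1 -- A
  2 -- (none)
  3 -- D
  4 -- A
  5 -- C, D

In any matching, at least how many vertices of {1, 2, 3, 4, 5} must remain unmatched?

2

For example, pair 1–A, 3–D, 5–C.
The set {1, 2, 4} has only 1 neighbour ({A}), so by Hall's theorem at most 3 of the 5 left vertices can be matched.
That matches 3 of the 5, leaving 2 unmatched; no matching can do better.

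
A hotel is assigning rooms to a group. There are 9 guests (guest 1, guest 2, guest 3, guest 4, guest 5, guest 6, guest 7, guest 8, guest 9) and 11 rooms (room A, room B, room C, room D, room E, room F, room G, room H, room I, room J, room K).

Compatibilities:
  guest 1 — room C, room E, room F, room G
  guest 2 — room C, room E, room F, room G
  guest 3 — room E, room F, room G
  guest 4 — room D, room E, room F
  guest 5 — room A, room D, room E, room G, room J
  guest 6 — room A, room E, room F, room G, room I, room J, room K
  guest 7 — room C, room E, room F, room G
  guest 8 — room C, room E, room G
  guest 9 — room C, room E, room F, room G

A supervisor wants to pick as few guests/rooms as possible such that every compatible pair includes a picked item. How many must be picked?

The 7 edges guest 1–room C, guest 2–room F, guest 3–room E, guest 4–room D, guest 5–room J, guest 6–room I, guest 7–room G form a matching, so any vertex cover needs at least 7 vertices (one per matched edge).
Conversely {guest 4, guest 5, guest 6, room C, room E, room F, room G} meets every edge and has exactly 7 vertices, so 7 is optimal.

7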